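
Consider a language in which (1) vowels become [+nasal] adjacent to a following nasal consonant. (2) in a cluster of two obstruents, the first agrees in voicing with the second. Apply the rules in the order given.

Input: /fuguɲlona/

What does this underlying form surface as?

[fugũɲlõna]

Rule 1: /u/ before nasal /ɲ/ → [ũ]
Rule 1: /o/ before nasal /n/ → [õ]
After rule 1: fugũɲlõna
Rule 2: no segment meets the rule's conditions; no change.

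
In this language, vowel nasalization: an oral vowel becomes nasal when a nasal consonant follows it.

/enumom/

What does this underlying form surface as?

/e/ before nasal /n/ → [ẽ]
/u/ before nasal /m/ → [ũ]
/o/ before nasal /m/ → [õ]

[ẽnũmõm]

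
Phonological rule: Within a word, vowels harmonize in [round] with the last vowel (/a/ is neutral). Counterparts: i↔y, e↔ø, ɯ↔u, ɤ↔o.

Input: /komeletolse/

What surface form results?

/o/ harmonizes with /e/ ([-round]) → [ɤ]
/o/ harmonizes with /e/ ([-round]) → [ɤ]

[kɤmeletɤlse]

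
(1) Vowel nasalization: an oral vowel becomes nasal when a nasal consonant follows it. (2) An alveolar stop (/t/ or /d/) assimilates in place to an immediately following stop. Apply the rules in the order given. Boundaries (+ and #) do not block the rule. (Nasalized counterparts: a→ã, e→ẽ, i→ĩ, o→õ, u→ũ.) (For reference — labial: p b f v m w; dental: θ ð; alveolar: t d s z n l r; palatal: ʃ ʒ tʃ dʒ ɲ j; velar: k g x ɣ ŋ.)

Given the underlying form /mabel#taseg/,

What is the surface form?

[mabel#taseg]

Rule 1: no segment meets the rule's conditions; no change.
After rule 1: mabel#taseg
Rule 2: no segment meets the rule's conditions; no change.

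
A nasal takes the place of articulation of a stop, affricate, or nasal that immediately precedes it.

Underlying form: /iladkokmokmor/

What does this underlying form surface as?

/m/ after /k/ (velar) → [ŋ]
/m/ after /k/ (velar) → [ŋ]

[iladkokŋokŋor]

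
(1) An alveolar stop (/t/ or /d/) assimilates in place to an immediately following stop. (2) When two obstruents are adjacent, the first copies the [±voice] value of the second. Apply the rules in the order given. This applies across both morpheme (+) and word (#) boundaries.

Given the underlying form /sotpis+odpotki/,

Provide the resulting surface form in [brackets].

Rule 1: /t/ before /p/ (labial) → [p]
Rule 1: /d/ before /p/ (labial) → [b]
Rule 1: /t/ before /k/ (velar) → [k]
After rule 1: soppis+obpokki
Rule 2: /b/ before /p/ (voiceless) → [p]

[soppis+oppokki]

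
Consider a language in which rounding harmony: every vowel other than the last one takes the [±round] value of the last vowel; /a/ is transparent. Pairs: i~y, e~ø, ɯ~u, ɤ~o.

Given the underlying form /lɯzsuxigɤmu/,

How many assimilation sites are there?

/ɯ/ harmonizes with /u/ ([+round]) → [u]
/i/ harmonizes with /u/ ([+round]) → [y]
/ɤ/ harmonizes with /u/ ([+round]) → [o]
3 segments change.

3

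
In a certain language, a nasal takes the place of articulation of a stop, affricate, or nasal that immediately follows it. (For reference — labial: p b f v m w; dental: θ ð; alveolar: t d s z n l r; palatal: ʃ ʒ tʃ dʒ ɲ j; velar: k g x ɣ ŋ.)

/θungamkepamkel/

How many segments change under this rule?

/n/ before /g/ (velar) → [ŋ]
/m/ before /k/ (velar) → [ŋ]
/m/ before /k/ (velar) → [ŋ]
3 segments change.

3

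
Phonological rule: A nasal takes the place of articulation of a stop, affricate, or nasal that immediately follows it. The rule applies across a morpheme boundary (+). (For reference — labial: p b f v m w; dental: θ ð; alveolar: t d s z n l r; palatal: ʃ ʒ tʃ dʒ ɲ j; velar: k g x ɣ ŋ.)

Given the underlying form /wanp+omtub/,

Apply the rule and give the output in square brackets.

[wamp+ontub]

/n/ before /p/ (labial) → [m]
/m/ before /t/ (alveolar) → [n]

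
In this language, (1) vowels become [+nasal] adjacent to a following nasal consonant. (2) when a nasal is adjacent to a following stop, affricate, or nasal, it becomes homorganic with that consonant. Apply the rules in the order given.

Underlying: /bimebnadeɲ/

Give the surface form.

Rule 1: /i/ before nasal /m/ → [ĩ]
Rule 1: /e/ before nasal /ɲ/ → [ẽ]
After rule 1: bĩmebnadẽɲ
Rule 2: no segment meets the rule's conditions; no change.

[bĩmebnadẽɲ]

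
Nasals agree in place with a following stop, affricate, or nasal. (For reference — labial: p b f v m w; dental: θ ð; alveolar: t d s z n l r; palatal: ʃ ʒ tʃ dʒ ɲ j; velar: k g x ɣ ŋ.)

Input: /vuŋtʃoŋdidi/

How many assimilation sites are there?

/ŋ/ before /tʃ/ (palatal) → [ɲ]
/ŋ/ before /d/ (alveolar) → [n]
2 segments change.

2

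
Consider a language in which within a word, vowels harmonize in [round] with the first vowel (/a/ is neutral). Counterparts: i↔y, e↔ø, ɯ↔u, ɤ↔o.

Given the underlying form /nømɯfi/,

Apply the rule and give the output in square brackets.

[nømufy]

/ɯ/ harmonizes with /ø/ ([+round]) → [u]
/i/ harmonizes with /ø/ ([+round]) → [y]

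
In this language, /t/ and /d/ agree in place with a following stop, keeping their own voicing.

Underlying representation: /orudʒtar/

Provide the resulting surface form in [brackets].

[orudʒtar]

no segment meets the rule's conditions; no change.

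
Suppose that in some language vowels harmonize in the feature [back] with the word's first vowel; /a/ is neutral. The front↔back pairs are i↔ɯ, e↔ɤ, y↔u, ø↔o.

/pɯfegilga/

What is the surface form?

[pɯfɤgɯlga]

/e/ harmonizes with /ɯ/ ([+back]) → [ɤ]
/i/ harmonizes with /ɯ/ ([+back]) → [ɯ]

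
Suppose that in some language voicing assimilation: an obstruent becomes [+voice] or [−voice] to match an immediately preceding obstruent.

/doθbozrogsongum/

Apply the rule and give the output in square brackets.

[doθpozrogzongum]

/b/ after /θ/ (voiceless) → [p]
/s/ after /g/ (voiced) → [z]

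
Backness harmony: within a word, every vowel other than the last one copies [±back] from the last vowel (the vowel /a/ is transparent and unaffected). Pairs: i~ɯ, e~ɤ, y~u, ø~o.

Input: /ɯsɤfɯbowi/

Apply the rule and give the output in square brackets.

/ɯ/ harmonizes with /i/ ([-back]) → [i]
/ɤ/ harmonizes with /i/ ([-back]) → [e]
/ɯ/ harmonizes with /i/ ([-back]) → [i]
/o/ harmonizes with /i/ ([-back]) → [ø]

[isefibøwi]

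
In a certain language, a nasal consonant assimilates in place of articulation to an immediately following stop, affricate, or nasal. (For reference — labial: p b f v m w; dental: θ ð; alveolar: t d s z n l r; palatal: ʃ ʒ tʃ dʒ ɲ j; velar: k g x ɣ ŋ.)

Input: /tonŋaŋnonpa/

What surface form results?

[toŋŋannompa]

/n/ before /ŋ/ (velar) → [ŋ]
/ŋ/ before /n/ (alveolar) → [n]
/n/ before /p/ (labial) → [m]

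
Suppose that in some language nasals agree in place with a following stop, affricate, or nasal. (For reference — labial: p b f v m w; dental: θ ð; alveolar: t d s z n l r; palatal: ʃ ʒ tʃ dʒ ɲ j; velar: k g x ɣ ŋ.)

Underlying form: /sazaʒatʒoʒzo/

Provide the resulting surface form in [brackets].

[sazaʒatʒoʒzo]

no segment meets the rule's conditions; no change.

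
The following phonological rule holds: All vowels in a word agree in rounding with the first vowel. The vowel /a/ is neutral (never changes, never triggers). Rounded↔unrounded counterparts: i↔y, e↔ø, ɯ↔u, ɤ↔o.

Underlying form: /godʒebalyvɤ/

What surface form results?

[godʒøbalyvo]

/e/ harmonizes with /o/ ([+round]) → [ø]
/ɤ/ harmonizes with /o/ ([+round]) → [o]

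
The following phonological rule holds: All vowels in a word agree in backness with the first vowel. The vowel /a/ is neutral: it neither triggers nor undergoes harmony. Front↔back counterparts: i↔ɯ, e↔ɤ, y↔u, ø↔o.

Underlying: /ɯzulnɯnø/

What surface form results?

/ø/ harmonizes with /ɯ/ ([+back]) → [o]

[ɯzulnɯno]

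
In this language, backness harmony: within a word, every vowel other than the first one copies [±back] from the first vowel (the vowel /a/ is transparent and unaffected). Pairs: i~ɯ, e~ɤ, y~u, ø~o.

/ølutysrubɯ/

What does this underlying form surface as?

/u/ harmonizes with /ø/ ([-back]) → [y]
/u/ harmonizes with /ø/ ([-back]) → [y]
/ɯ/ harmonizes with /ø/ ([-back]) → [i]

[ølytysrybi]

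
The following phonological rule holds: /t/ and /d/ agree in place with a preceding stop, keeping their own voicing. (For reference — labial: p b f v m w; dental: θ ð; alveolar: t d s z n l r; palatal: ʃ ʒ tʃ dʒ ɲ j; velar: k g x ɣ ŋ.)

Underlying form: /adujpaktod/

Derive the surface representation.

/t/ after /k/ (velar) → [k]

[adujpakkod]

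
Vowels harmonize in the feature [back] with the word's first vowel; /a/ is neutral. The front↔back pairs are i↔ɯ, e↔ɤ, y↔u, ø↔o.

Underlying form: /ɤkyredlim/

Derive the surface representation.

/y/ harmonizes with /ɤ/ ([+back]) → [u]
/e/ harmonizes with /ɤ/ ([+back]) → [ɤ]
/i/ harmonizes with /ɤ/ ([+back]) → [ɯ]

[ɤkurɤdlɯm]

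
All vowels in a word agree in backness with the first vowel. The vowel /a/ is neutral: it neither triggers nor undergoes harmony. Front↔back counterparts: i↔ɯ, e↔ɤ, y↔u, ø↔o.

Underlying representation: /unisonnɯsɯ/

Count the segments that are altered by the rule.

1

/i/ harmonizes with /u/ ([+back]) → [ɯ]
1 segment changes.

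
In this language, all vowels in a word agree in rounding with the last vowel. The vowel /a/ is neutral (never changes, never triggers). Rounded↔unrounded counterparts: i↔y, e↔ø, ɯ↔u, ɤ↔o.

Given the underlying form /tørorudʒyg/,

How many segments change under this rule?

No segment meets the rule's conditions.

0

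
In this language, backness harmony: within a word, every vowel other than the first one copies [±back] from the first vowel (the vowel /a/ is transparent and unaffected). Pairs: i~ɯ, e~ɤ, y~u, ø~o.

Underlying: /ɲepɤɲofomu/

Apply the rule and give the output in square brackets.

[ɲepeɲøfømy]

/ɤ/ harmonizes with /e/ ([-back]) → [e]
/o/ harmonizes with /e/ ([-back]) → [ø]
/o/ harmonizes with /e/ ([-back]) → [ø]
/u/ harmonizes with /e/ ([-back]) → [y]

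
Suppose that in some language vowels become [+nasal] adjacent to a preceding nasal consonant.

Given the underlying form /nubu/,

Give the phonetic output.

/u/ after nasal /n/ → [ũ]

[nũbu]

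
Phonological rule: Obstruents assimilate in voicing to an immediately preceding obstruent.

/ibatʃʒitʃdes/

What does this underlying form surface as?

/ʒ/ after /tʃ/ (voiceless) → [ʃ]
/d/ after /tʃ/ (voiceless) → [t]

[ibatʃʃitʃtes]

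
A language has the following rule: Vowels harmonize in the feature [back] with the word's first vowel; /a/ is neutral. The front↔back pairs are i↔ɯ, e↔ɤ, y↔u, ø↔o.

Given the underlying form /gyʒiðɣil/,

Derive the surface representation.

no segment meets the rule's conditions; no change.

[gyʒiðɣil]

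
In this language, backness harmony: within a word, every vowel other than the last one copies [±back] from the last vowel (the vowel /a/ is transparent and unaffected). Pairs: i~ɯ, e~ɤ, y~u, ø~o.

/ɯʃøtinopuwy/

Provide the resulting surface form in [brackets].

[iʃøtinøpywy]

/ɯ/ harmonizes with /y/ ([-back]) → [i]
/o/ harmonizes with /y/ ([-back]) → [ø]
/u/ harmonizes with /y/ ([-back]) → [y]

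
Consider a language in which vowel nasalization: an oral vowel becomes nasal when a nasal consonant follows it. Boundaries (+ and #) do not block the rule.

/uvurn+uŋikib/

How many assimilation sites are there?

/u/ before nasal /ŋ/ → [ũ]
1 segment changes.

1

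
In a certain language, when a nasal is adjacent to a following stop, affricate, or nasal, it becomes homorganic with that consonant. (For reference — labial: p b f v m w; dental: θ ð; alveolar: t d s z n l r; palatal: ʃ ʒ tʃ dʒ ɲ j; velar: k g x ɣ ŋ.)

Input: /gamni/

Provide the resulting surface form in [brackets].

[ganni]

/m/ before /n/ (alveolar) → [n]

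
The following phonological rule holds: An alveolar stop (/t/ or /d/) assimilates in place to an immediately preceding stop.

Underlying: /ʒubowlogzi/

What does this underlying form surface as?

[ʒubowlogzi]

no segment meets the rule's conditions; no change.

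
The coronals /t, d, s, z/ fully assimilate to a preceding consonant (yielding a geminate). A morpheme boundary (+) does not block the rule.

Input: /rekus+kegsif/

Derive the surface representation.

[rekus+keggif]

/s/ after /g/ → [g] (total assimilation)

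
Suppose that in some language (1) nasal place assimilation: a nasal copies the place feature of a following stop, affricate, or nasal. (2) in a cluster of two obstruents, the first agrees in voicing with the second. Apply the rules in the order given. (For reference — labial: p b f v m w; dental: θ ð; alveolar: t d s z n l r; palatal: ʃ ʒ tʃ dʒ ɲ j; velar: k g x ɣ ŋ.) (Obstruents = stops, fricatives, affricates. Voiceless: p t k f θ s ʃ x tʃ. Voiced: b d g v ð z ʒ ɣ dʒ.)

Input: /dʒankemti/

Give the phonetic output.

[dʒaŋkenti]

Rule 1: /n/ before /k/ (velar) → [ŋ]
Rule 1: /m/ before /t/ (alveolar) → [n]
After rule 1: dʒaŋkenti
Rule 2: no segment meets the rule's conditions; no change.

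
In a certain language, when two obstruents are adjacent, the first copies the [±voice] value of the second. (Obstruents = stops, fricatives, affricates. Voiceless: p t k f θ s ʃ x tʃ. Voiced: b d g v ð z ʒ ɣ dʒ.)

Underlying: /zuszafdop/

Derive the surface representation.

[zuzzavdop]

/s/ before /z/ (voiced) → [z]
/f/ before /d/ (voiced) → [v]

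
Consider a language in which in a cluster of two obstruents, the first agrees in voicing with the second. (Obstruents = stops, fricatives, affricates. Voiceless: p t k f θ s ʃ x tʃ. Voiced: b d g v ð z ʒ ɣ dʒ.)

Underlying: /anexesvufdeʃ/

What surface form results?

/s/ before /v/ (voiced) → [z]
/f/ before /d/ (voiced) → [v]

[anexezvuvdeʃ]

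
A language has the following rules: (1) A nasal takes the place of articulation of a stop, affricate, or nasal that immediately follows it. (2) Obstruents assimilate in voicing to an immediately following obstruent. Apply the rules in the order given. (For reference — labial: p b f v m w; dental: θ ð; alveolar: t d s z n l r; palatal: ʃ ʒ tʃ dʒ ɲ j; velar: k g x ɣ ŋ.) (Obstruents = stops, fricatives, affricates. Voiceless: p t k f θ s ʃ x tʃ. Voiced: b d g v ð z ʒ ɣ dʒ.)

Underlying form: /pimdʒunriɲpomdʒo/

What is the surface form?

[piɲdʒunrimpoɲdʒo]

Rule 1: /m/ before /dʒ/ (palatal) → [ɲ]
Rule 1: /ɲ/ before /p/ (labial) → [m]
Rule 1: /m/ before /dʒ/ (palatal) → [ɲ]
After rule 1: piɲdʒunrimpoɲdʒo
Rule 2: no segment meets the rule's conditions; no change.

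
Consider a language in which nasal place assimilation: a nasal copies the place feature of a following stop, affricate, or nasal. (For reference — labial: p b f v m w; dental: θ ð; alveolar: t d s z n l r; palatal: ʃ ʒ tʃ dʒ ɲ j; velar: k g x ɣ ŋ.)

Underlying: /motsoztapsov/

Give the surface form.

[motsoztapsov]

no segment meets the rule's conditions; no change.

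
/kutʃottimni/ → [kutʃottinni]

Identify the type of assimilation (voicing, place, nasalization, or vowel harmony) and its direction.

/m/→[n].
Each target copies a feature from the following segment, so the direction is regressive.

place assimilation, regressive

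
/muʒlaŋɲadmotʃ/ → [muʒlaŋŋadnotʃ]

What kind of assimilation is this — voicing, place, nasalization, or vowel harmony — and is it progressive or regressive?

/ɲ/→[ŋ] /m/→[n].
Each target copies a feature from the preceding segment, so the direction is progressive.

place assimilation, progressive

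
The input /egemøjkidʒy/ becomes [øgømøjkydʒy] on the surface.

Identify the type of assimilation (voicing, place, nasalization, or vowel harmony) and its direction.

vowel harmony, regressive

/e/→[ø] /e/→[ø] /i/→[y].
Vowels agree with the last vowel, so the harmony is regressive.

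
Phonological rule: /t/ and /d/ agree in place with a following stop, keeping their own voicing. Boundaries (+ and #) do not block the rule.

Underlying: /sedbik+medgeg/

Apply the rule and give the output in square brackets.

/d/ before /b/ (labial) → [b]
/d/ before /g/ (velar) → [g]

[sebbik+meggeg]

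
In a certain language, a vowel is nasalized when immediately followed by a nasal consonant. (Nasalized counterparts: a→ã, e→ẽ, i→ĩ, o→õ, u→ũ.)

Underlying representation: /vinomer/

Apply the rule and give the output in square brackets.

/i/ before nasal /n/ → [ĩ]
/o/ before nasal /m/ → [õ]

[vĩnõmer]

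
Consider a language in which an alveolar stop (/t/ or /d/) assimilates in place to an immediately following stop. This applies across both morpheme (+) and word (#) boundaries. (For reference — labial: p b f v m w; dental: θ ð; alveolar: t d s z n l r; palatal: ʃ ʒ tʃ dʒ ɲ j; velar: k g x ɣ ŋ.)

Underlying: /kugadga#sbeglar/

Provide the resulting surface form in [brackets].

[kugagga#sbeglar]

/d/ before /g/ (velar) → [g]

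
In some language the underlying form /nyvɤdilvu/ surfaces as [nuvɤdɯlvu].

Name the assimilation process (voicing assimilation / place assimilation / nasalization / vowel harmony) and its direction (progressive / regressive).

vowel harmony, regressive

/y/→[u] /i/→[ɯ].
Vowels agree with the last vowel, so the harmony is regressive.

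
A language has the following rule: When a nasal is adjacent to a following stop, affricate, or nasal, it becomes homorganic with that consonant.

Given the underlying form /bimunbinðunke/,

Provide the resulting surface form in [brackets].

[bimumbinðuŋke]

/n/ before /b/ (labial) → [m]
/n/ before /k/ (velar) → [ŋ]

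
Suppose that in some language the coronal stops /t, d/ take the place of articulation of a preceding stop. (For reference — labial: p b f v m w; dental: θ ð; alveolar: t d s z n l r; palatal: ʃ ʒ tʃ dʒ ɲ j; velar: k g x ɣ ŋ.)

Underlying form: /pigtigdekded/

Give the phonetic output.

/t/ after /g/ (velar) → [k]
/d/ after /g/ (velar) → [g]
/d/ after /k/ (velar) → [g]

[pigkiggekged]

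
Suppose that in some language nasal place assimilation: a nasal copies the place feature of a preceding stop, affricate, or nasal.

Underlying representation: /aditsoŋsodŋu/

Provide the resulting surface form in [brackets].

[aditsoŋsodnu]

/ŋ/ after /d/ (alveolar) → [n]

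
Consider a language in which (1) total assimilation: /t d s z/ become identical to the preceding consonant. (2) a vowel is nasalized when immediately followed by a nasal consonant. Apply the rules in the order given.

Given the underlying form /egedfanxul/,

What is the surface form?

Rule 1: no segment meets the rule's conditions; no change.
After rule 1: egedfanxul
Rule 2: /a/ before nasal /n/ → [ã]

[egedfãnxul]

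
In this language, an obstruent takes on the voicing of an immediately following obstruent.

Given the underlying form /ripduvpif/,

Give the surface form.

[ribdufpif]

/p/ before /d/ (voiced) → [b]
/v/ before /p/ (voiceless) → [f]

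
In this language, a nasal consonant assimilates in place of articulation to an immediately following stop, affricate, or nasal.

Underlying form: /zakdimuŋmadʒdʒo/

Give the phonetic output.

/ŋ/ before /m/ (labial) → [m]

[zakdimummadʒdʒo]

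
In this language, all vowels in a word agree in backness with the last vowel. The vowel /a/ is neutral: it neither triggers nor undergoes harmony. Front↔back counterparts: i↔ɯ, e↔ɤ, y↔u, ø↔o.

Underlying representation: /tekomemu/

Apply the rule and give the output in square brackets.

[tɤkomɤmu]

/e/ harmonizes with /u/ ([+back]) → [ɤ]
/e/ harmonizes with /u/ ([+back]) → [ɤ]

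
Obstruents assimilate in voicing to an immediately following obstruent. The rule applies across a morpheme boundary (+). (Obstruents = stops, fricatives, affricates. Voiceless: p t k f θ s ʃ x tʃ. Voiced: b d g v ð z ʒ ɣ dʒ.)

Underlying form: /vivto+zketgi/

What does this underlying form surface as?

/v/ before /t/ (voiceless) → [f]
/z/ before /k/ (voiceless) → [s]
/t/ before /g/ (voiced) → [d]

[vifto+skedgi]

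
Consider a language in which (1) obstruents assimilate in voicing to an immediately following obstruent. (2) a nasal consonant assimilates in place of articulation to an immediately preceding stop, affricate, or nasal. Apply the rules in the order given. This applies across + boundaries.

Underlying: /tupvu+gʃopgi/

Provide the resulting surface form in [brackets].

[tubvu+kʃobgi]

Rule 1: /p/ before /v/ (voiced) → [b]
Rule 1: /g/ before /ʃ/ (voiceless) → [k]
Rule 1: /p/ before /g/ (voiced) → [b]
After rule 1: tubvu+kʃobgi
Rule 2: no segment meets the rule's conditions; no change.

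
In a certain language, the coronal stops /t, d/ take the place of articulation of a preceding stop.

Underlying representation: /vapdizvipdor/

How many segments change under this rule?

/d/ after /p/ (labial) → [b]
/d/ after /p/ (labial) → [b]
2 segments change.

2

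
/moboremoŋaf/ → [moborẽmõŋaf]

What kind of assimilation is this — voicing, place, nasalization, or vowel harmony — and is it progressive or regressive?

nasalization, regressive

/e/→[ẽ] /o/→[õ].
Each target copies a feature from the following segment, so the direction is regressive.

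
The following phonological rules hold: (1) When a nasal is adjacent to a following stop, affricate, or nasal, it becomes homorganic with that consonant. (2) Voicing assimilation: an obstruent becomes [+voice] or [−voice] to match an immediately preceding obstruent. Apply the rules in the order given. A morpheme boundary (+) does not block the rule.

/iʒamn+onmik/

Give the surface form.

Rule 1: /m/ before /n/ (alveolar) → [n]
Rule 1: /n/ before /m/ (labial) → [m]
After rule 1: iʒann+ommik
Rule 2: no segment meets the rule's conditions; no change.

[iʒann+ommik]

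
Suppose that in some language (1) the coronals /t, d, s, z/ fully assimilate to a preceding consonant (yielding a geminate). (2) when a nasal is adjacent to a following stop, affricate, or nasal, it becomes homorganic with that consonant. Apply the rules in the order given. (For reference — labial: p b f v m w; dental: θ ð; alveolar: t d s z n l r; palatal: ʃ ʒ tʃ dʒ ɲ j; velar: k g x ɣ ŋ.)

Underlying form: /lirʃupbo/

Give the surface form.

[lirʃupbo]

Rule 1: no segment meets the rule's conditions; no change.
After rule 1: lirʃupbo
Rule 2: no segment meets the rule's conditions; no change.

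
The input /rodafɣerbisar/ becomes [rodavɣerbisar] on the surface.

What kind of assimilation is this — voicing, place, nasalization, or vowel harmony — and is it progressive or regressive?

/f/→[v].
Each target copies a feature from the following segment, so the direction is regressive.

voicing assimilation, regressive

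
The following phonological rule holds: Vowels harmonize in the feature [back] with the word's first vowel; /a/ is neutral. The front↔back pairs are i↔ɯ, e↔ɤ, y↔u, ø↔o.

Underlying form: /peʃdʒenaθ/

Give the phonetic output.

no segment meets the rule's conditions; no change.

[peʃdʒenaθ]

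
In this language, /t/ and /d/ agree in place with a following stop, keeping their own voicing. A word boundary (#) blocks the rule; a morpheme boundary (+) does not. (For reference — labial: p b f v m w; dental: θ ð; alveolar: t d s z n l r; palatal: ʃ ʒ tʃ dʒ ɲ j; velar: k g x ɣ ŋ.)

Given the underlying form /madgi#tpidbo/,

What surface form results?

/d/ before /g/ (velar) → [g]
/t/ before /p/ (labial) → [p]
/d/ before /b/ (labial) → [b]

[maggi#ppibbo]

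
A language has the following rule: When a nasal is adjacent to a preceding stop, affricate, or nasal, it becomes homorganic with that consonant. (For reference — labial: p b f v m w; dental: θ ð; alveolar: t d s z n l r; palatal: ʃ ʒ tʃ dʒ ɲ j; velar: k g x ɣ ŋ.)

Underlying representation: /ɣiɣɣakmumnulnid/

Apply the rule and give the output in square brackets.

[ɣiɣɣakŋummulnid]

/m/ after /k/ (velar) → [ŋ]
/n/ after /m/ (labial) → [m]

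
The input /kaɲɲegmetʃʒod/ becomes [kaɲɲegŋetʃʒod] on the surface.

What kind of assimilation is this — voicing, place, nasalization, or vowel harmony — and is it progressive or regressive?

place assimilation, progressive

/m/→[ŋ].
Each target copies a feature from the preceding segment, so the direction is progressive.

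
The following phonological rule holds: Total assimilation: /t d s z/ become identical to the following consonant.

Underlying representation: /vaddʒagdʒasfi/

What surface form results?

/d/ before /dʒ/ → [dʒ] (total assimilation)
/s/ before /f/ → [f] (total assimilation)

[vadʒdʒagdʒaffi]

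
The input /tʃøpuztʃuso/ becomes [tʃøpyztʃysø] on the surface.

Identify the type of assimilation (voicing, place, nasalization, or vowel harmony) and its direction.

/u/→[y] /u/→[y] /o/→[ø].
Vowels agree with the first vowel, so the harmony is progressive.

vowel harmony, progressive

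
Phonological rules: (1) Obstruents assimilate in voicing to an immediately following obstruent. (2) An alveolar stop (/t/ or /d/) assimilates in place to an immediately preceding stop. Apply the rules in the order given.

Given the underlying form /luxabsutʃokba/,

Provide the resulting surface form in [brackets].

[luxapsutʃogba]

Rule 1: /b/ before /s/ (voiceless) → [p]
Rule 1: /k/ before /b/ (voiced) → [g]
After rule 1: luxapsutʃogba
Rule 2: no segment meets the rule's conditions; no change.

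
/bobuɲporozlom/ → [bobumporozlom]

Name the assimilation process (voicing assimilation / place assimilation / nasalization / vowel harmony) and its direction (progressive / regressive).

place assimilation, regressive

/ɲ/→[m].
Each target copies a feature from the following segment, so the direction is regressive.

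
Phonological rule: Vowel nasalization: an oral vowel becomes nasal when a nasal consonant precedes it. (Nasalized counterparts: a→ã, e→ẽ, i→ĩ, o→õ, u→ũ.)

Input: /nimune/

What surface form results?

[nĩmũnẽ]

/i/ after nasal /n/ → [ĩ]
/u/ after nasal /m/ → [ũ]
/e/ after nasal /n/ → [ẽ]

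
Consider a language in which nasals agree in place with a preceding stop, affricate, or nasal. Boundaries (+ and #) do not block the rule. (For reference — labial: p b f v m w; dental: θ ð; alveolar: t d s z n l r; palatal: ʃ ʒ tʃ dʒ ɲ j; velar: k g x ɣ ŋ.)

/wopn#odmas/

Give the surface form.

/n/ after /p/ (labial) → [m]
/m/ after /d/ (alveolar) → [n]

[wopm#odnas]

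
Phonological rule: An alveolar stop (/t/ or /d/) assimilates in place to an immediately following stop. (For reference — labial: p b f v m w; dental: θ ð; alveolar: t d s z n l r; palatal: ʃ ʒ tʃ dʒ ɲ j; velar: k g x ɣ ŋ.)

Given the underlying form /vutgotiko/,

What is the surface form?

[vukgotiko]

/t/ before /g/ (velar) → [k]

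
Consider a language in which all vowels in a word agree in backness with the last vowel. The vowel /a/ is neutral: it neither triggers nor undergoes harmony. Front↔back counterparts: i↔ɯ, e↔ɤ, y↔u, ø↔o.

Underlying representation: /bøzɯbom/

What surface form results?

[bozɯbom]

/ø/ harmonizes with /o/ ([+back]) → [o]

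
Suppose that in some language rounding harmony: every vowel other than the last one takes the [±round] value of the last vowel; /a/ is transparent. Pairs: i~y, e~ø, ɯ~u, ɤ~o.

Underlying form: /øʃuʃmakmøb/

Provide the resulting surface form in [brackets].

no segment meets the rule's conditions; no change.

[øʃuʃmakmøb]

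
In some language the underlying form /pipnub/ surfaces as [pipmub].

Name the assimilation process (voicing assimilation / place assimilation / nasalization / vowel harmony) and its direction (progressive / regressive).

/n/→[m].
Each target copies a feature from the preceding segment, so the direction is progressive.

place assimilation, progressive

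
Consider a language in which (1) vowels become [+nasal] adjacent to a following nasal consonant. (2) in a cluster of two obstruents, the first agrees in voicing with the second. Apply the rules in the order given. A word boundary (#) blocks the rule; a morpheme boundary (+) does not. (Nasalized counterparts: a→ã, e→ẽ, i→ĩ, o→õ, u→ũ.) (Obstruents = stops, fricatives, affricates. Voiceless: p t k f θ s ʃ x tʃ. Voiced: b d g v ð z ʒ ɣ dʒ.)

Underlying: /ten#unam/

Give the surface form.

Rule 1: /e/ before nasal /n/ → [ẽ]
Rule 1: /u/ before nasal /n/ → [ũ]
Rule 1: /a/ before nasal /m/ → [ã]
After rule 1: tẽn#ũnãm
Rule 2: no segment meets the rule's conditions; no change.

[tẽn#ũnãm]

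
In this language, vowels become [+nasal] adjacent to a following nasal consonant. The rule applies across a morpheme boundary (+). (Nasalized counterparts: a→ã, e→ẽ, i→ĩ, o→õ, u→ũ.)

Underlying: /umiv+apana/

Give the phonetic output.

[ũmiv+apãna]

/u/ before nasal /m/ → [ũ]
/a/ before nasal /n/ → [ã]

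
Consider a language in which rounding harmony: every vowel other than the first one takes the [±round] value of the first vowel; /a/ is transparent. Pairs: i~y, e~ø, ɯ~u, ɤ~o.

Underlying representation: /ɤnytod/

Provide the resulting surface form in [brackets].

/y/ harmonizes with /ɤ/ ([-round]) → [i]
/o/ harmonizes with /ɤ/ ([-round]) → [ɤ]

[ɤnitɤd]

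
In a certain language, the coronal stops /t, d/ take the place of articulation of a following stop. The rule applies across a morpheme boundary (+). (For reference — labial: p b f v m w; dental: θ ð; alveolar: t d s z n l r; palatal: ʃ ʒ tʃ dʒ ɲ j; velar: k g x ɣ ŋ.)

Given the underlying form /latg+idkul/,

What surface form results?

/t/ before /g/ (velar) → [k]
/d/ before /k/ (velar) → [g]

[lakg+igkul]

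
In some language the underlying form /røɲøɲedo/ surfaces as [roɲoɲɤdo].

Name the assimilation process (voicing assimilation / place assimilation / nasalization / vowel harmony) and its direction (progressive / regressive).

/ø/→[o] /ø/→[o] /e/→[ɤ].
Vowels agree with the last vowel, so the harmony is regressive.

vowel harmony, regressive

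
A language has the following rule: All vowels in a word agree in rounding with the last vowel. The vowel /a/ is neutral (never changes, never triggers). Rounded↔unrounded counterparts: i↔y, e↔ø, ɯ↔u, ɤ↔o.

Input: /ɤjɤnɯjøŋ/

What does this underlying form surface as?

[ojonujøŋ]

/ɤ/ harmonizes with /ø/ ([+round]) → [o]
/ɤ/ harmonizes with /ø/ ([+round]) → [o]
/ɯ/ harmonizes with /ø/ ([+round]) → [u]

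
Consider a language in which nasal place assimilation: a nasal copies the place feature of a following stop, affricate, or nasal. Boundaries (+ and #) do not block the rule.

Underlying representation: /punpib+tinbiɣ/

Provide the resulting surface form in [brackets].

/n/ before /p/ (labial) → [m]
/n/ before /b/ (labial) → [m]

[pumpib+timbiɣ]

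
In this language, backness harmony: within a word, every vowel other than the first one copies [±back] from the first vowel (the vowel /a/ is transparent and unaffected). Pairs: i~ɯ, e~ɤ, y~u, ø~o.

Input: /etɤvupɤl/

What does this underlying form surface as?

[etevypel]

/ɤ/ harmonizes with /e/ ([-back]) → [e]
/u/ harmonizes with /e/ ([-back]) → [y]
/ɤ/ harmonizes with /e/ ([-back]) → [e]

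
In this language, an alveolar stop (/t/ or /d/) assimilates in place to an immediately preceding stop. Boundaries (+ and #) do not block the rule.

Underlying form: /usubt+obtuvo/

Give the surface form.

[usubp+obpuvo]

/t/ after /b/ (labial) → [p]
/t/ after /b/ (labial) → [p]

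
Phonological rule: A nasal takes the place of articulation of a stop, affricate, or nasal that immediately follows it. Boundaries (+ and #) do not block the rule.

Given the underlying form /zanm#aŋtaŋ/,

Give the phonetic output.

[zamm#antaŋ]

/n/ before /m/ (labial) → [m]
/ŋ/ before /t/ (alveolar) → [n]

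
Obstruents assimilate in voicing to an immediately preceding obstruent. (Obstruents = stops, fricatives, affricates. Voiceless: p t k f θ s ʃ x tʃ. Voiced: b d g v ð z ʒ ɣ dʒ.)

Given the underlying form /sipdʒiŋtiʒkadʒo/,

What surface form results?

/dʒ/ after /p/ (voiceless) → [tʃ]
/k/ after /ʒ/ (voiced) → [g]

[siptʃiŋtiʒgadʒo]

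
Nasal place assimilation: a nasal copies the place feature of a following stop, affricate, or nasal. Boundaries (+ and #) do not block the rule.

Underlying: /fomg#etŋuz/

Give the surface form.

[foŋg#etŋuz]

/m/ before /g/ (velar) → [ŋ]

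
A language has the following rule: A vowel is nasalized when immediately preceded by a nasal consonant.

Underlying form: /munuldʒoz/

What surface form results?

/u/ after nasal /m/ → [ũ]
/u/ after nasal /n/ → [ũ]

[mũnũldʒoz]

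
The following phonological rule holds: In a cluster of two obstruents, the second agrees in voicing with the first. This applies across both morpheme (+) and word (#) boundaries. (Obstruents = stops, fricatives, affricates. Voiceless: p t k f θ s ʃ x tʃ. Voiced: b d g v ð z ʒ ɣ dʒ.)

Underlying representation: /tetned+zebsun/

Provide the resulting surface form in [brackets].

/s/ after /b/ (voiced) → [z]

[tetned+zebzun]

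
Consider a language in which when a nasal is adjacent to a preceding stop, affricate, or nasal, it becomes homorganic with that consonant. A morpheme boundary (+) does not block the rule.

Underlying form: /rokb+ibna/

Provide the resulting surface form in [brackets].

/n/ after /b/ (labial) → [m]

[rokb+ibma]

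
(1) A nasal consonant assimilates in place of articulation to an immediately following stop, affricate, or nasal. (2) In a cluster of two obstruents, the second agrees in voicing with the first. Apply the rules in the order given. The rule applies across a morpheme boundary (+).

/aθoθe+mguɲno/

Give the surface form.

[aθoθe+ŋgunno]

Rule 1: /m/ before /g/ (velar) → [ŋ]
Rule 1: /ɲ/ before /n/ (alveolar) → [n]
After rule 1: aθoθe+ŋgunno
Rule 2: no segment meets the rule's conditions; no change.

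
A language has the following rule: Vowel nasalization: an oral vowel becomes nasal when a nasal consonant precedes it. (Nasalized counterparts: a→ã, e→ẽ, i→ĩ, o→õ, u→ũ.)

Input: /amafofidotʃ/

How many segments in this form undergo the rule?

/a/ after nasal /m/ → [ã]
1 segment changes.

1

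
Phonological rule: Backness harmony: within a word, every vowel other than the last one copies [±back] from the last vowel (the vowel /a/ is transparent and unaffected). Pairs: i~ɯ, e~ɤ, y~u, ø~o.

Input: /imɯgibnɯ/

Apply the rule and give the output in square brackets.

/i/ harmonizes with /ɯ/ ([+back]) → [ɯ]
/i/ harmonizes with /ɯ/ ([+back]) → [ɯ]

[ɯmɯgɯbnɯ]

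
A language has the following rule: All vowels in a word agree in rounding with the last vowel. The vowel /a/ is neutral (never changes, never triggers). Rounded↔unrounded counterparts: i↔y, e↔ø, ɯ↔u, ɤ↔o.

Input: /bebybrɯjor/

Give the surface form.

/e/ harmonizes with /o/ ([+round]) → [ø]
/ɯ/ harmonizes with /o/ ([+round]) → [u]

[bøbybrujor]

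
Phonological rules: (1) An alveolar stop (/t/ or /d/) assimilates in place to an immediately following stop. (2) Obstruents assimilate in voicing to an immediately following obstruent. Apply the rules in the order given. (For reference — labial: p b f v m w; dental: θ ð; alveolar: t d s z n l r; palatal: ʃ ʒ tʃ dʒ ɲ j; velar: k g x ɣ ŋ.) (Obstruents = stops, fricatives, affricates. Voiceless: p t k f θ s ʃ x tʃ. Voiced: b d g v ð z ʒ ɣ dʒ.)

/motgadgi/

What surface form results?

Rule 1: /t/ before /g/ (velar) → [k]
Rule 1: /d/ before /g/ (velar) → [g]
After rule 1: mokgaggi
Rule 2: /k/ before /g/ (voiced) → [g]

[moggaggi]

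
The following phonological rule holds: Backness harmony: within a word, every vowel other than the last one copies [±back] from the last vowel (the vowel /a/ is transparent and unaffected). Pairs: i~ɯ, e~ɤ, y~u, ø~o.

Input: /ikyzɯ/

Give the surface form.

/i/ harmonizes with /ɯ/ ([+back]) → [ɯ]
/y/ harmonizes with /ɯ/ ([+back]) → [u]

[ɯkuzɯ]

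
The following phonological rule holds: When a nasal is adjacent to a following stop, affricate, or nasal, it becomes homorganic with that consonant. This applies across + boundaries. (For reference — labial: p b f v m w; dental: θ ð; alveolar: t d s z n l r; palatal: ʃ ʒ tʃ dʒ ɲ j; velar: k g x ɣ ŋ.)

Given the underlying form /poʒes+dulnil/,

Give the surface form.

[poʒes+dulnil]

no segment meets the rule's conditions; no change.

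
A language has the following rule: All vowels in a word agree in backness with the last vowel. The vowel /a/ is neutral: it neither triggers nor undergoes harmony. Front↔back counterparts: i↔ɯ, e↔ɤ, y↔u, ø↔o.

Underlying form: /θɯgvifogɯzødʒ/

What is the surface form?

[θigviføgizødʒ]

/ɯ/ harmonizes with /ø/ ([-back]) → [i]
/o/ harmonizes with /ø/ ([-back]) → [ø]
/ɯ/ harmonizes with /ø/ ([-back]) → [i]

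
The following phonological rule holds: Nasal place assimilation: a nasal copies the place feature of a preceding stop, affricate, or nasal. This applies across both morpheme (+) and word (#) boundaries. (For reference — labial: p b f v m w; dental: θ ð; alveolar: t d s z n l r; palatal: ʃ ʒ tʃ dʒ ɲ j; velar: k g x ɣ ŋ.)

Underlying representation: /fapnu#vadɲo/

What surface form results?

[fapmu#vadno]

/n/ after /p/ (labial) → [m]
/ɲ/ after /d/ (alveolar) → [n]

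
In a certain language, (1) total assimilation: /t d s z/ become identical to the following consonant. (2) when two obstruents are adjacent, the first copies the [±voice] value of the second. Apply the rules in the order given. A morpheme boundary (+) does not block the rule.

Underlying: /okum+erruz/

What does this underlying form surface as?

Rule 1: no segment meets the rule's conditions; no change.
After rule 1: okum+erruz
Rule 2: no segment meets the rule's conditions; no change.

[okum+erruz]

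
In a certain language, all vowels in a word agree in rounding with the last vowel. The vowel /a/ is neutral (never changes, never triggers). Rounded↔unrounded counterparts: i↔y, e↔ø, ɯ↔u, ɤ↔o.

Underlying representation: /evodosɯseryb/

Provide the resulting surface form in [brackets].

[øvodosusøryb]

/e/ harmonizes with /y/ ([+round]) → [ø]
/ɯ/ harmonizes with /y/ ([+round]) → [u]
/e/ harmonizes with /y/ ([+round]) → [ø]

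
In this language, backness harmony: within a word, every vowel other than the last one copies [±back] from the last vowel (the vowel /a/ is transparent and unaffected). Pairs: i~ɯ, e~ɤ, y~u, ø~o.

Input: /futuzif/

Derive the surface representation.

[fytyzif]

/u/ harmonizes with /i/ ([-back]) → [y]
/u/ harmonizes with /i/ ([-back]) → [y]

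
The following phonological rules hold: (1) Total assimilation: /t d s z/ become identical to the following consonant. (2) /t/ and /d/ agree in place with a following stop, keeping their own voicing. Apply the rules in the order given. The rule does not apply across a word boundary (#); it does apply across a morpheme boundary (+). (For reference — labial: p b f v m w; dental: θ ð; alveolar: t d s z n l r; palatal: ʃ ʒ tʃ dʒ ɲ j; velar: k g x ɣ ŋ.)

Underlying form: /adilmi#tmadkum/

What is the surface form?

Rule 1: /t/ before /m/ → [m] (total assimilation)
Rule 1: /d/ before /k/ → [k] (total assimilation)
After rule 1: adilmi#mmakkum
Rule 2: no segment meets the rule's conditions; no change.

[adilmi#mmakkum]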